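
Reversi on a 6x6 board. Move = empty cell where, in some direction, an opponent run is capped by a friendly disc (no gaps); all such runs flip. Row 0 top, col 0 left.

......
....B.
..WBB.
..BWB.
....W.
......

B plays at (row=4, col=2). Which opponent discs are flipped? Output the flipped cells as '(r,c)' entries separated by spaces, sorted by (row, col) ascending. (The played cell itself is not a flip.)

Answer: (3,3)

Derivation:
Dir NW: first cell '.' (not opp) -> no flip
Dir N: first cell 'B' (not opp) -> no flip
Dir NE: opp run (3,3) capped by B -> flip
Dir W: first cell '.' (not opp) -> no flip
Dir E: first cell '.' (not opp) -> no flip
Dir SW: first cell '.' (not opp) -> no flip
Dir S: first cell '.' (not opp) -> no flip
Dir SE: first cell '.' (not opp) -> no flip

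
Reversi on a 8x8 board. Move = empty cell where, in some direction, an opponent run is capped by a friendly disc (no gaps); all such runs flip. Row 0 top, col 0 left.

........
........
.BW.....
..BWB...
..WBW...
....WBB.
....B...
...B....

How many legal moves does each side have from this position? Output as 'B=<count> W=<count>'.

-- B to move --
(1,1): flips 3 -> legal
(1,2): flips 1 -> legal
(1,3): no bracket -> illegal
(2,3): flips 2 -> legal
(2,4): no bracket -> illegal
(3,1): no bracket -> illegal
(3,5): no bracket -> illegal
(4,1): flips 1 -> legal
(4,5): flips 1 -> legal
(5,1): no bracket -> illegal
(5,2): flips 1 -> legal
(5,3): flips 1 -> legal
(6,3): no bracket -> illegal
(6,5): flips 1 -> legal
B mobility = 8
-- W to move --
(1,0): flips 3 -> legal
(1,1): no bracket -> illegal
(1,2): no bracket -> illegal
(2,0): flips 1 -> legal
(2,3): no bracket -> illegal
(2,4): flips 1 -> legal
(2,5): no bracket -> illegal
(3,0): no bracket -> illegal
(3,1): flips 1 -> legal
(3,5): flips 1 -> legal
(4,1): no bracket -> illegal
(4,5): no bracket -> illegal
(4,6): no bracket -> illegal
(4,7): no bracket -> illegal
(5,2): no bracket -> illegal
(5,3): flips 1 -> legal
(5,7): flips 2 -> legal
(6,2): no bracket -> illegal
(6,3): no bracket -> illegal
(6,5): no bracket -> illegal
(6,6): flips 1 -> legal
(6,7): no bracket -> illegal
(7,2): no bracket -> illegal
(7,4): flips 1 -> legal
(7,5): no bracket -> illegal
W mobility = 9

Answer: B=8 W=9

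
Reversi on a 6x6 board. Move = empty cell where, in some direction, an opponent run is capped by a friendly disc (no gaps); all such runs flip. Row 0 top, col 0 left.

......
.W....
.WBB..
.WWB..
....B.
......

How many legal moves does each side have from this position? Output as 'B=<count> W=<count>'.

Answer: B=6 W=6

Derivation:
-- B to move --
(0,0): flips 1 -> legal
(0,1): no bracket -> illegal
(0,2): no bracket -> illegal
(1,0): no bracket -> illegal
(1,2): no bracket -> illegal
(2,0): flips 1 -> legal
(3,0): flips 2 -> legal
(4,0): flips 1 -> legal
(4,1): flips 1 -> legal
(4,2): flips 1 -> legal
(4,3): no bracket -> illegal
B mobility = 6
-- W to move --
(1,2): flips 1 -> legal
(1,3): flips 1 -> legal
(1,4): flips 1 -> legal
(2,4): flips 2 -> legal
(3,4): flips 1 -> legal
(3,5): no bracket -> illegal
(4,2): no bracket -> illegal
(4,3): no bracket -> illegal
(4,5): no bracket -> illegal
(5,3): no bracket -> illegal
(5,4): no bracket -> illegal
(5,5): flips 3 -> legal
W mobility = 6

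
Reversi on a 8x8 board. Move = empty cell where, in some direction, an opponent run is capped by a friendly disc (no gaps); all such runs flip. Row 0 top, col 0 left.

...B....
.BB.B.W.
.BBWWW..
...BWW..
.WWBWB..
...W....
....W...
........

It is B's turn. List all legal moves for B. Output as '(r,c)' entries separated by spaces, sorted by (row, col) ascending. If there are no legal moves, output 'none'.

Answer: (0,7) (1,3) (1,5) (2,6) (3,2) (3,6) (4,0) (5,1) (5,4) (5,5) (6,3)

Derivation:
(0,5): no bracket -> illegal
(0,6): no bracket -> illegal
(0,7): flips 3 -> legal
(1,3): flips 1 -> legal
(1,5): flips 3 -> legal
(1,7): no bracket -> illegal
(2,6): flips 3 -> legal
(2,7): no bracket -> illegal
(3,0): no bracket -> illegal
(3,1): no bracket -> illegal
(3,2): flips 1 -> legal
(3,6): flips 3 -> legal
(4,0): flips 2 -> legal
(4,6): no bracket -> illegal
(5,0): no bracket -> illegal
(5,1): flips 1 -> legal
(5,2): no bracket -> illegal
(5,4): flips 3 -> legal
(5,5): flips 1 -> legal
(6,2): no bracket -> illegal
(6,3): flips 1 -> legal
(6,5): no bracket -> illegal
(7,3): no bracket -> illegal
(7,4): no bracket -> illegal
(7,5): no bracket -> illegal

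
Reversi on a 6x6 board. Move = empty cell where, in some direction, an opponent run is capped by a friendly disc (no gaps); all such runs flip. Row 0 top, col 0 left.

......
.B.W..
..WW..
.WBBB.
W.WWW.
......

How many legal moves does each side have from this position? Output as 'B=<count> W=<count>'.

-- B to move --
(0,2): no bracket -> illegal
(0,3): flips 2 -> legal
(0,4): no bracket -> illegal
(1,2): flips 2 -> legal
(1,4): flips 1 -> legal
(2,0): no bracket -> illegal
(2,1): no bracket -> illegal
(2,4): no bracket -> illegal
(3,0): flips 1 -> legal
(3,5): no bracket -> illegal
(4,1): no bracket -> illegal
(4,5): no bracket -> illegal
(5,0): no bracket -> illegal
(5,1): flips 1 -> legal
(5,2): flips 2 -> legal
(5,3): flips 1 -> legal
(5,4): flips 2 -> legal
(5,5): flips 1 -> legal
B mobility = 9
-- W to move --
(0,0): flips 1 -> legal
(0,1): no bracket -> illegal
(0,2): no bracket -> illegal
(1,0): no bracket -> illegal
(1,2): no bracket -> illegal
(2,0): no bracket -> illegal
(2,1): flips 1 -> legal
(2,4): flips 2 -> legal
(2,5): flips 1 -> legal
(3,5): flips 3 -> legal
(4,1): flips 1 -> legal
(4,5): flips 1 -> legal
W mobility = 7

Answer: B=9 W=7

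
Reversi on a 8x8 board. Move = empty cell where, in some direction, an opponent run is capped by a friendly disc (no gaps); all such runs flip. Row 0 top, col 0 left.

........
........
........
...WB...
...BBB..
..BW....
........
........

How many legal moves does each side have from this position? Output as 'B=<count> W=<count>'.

Answer: B=6 W=3

Derivation:
-- B to move --
(2,2): flips 1 -> legal
(2,3): flips 1 -> legal
(2,4): no bracket -> illegal
(3,2): flips 1 -> legal
(4,2): no bracket -> illegal
(5,4): flips 1 -> legal
(6,2): flips 1 -> legal
(6,3): flips 1 -> legal
(6,4): no bracket -> illegal
B mobility = 6
-- W to move --
(2,3): no bracket -> illegal
(2,4): no bracket -> illegal
(2,5): no bracket -> illegal
(3,2): no bracket -> illegal
(3,5): flips 2 -> legal
(3,6): no bracket -> illegal
(4,1): no bracket -> illegal
(4,2): no bracket -> illegal
(4,6): no bracket -> illegal
(5,1): flips 1 -> legal
(5,4): no bracket -> illegal
(5,5): flips 1 -> legal
(5,6): no bracket -> illegal
(6,1): no bracket -> illegal
(6,2): no bracket -> illegal
(6,3): no bracket -> illegal
W mobility = 3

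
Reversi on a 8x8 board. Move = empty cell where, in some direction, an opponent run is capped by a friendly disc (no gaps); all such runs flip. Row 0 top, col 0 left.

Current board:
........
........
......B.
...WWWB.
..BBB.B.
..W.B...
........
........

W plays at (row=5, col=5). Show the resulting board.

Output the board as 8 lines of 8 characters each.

Answer: ........
........
......B.
...WWWB.
..BBW.B.
..W.BW..
........
........

Derivation:
Place W at (5,5); scan 8 dirs for brackets.
Dir NW: opp run (4,4) capped by W -> flip
Dir N: first cell '.' (not opp) -> no flip
Dir NE: opp run (4,6), next='.' -> no flip
Dir W: opp run (5,4), next='.' -> no flip
Dir E: first cell '.' (not opp) -> no flip
Dir SW: first cell '.' (not opp) -> no flip
Dir S: first cell '.' (not opp) -> no flip
Dir SE: first cell '.' (not opp) -> no flip
All flips: (4,4)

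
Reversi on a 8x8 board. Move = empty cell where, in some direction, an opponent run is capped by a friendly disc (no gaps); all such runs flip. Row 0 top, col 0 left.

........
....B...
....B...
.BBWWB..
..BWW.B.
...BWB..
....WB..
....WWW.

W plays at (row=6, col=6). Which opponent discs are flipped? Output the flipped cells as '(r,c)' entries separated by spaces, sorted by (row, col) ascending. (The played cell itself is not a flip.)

Answer: (5,5) (6,5)

Derivation:
Dir NW: opp run (5,5) capped by W -> flip
Dir N: first cell '.' (not opp) -> no flip
Dir NE: first cell '.' (not opp) -> no flip
Dir W: opp run (6,5) capped by W -> flip
Dir E: first cell '.' (not opp) -> no flip
Dir SW: first cell 'W' (not opp) -> no flip
Dir S: first cell 'W' (not opp) -> no flip
Dir SE: first cell '.' (not opp) -> no flip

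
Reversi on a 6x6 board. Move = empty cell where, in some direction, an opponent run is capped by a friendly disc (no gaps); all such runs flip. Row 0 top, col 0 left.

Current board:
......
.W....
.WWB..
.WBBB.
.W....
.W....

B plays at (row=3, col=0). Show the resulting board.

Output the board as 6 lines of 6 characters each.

Place B at (3,0); scan 8 dirs for brackets.
Dir NW: edge -> no flip
Dir N: first cell '.' (not opp) -> no flip
Dir NE: opp run (2,1), next='.' -> no flip
Dir W: edge -> no flip
Dir E: opp run (3,1) capped by B -> flip
Dir SW: edge -> no flip
Dir S: first cell '.' (not opp) -> no flip
Dir SE: opp run (4,1), next='.' -> no flip
All flips: (3,1)

Answer: ......
.W....
.WWB..
BBBBB.
.W....
.W....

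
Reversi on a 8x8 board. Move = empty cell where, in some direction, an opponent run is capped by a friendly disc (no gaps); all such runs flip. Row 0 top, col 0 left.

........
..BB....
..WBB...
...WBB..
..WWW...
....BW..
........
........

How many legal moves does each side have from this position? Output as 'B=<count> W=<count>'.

Answer: B=7 W=11

Derivation:
-- B to move --
(1,1): no bracket -> illegal
(2,1): flips 1 -> legal
(3,1): flips 1 -> legal
(3,2): flips 3 -> legal
(4,1): no bracket -> illegal
(4,5): no bracket -> illegal
(4,6): no bracket -> illegal
(5,1): flips 2 -> legal
(5,2): flips 1 -> legal
(5,3): flips 3 -> legal
(5,6): flips 1 -> legal
(6,4): no bracket -> illegal
(6,5): no bracket -> illegal
(6,6): no bracket -> illegal
B mobility = 7
-- W to move --
(0,1): no bracket -> illegal
(0,2): flips 1 -> legal
(0,3): flips 2 -> legal
(0,4): flips 1 -> legal
(1,1): no bracket -> illegal
(1,4): flips 2 -> legal
(1,5): flips 1 -> legal
(2,1): no bracket -> illegal
(2,5): flips 3 -> legal
(2,6): flips 1 -> legal
(3,2): no bracket -> illegal
(3,6): flips 2 -> legal
(4,5): no bracket -> illegal
(4,6): no bracket -> illegal
(5,3): flips 1 -> legal
(6,3): no bracket -> illegal
(6,4): flips 1 -> legal
(6,5): flips 1 -> legal
W mobility = 11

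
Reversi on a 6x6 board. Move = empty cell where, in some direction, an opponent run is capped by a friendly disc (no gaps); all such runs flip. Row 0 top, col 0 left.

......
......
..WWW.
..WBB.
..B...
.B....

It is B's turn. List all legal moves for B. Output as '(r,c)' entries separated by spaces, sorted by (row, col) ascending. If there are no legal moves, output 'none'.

Answer: (1,1) (1,2) (1,3) (1,4) (1,5) (3,1)

Derivation:
(1,1): flips 1 -> legal
(1,2): flips 3 -> legal
(1,3): flips 1 -> legal
(1,4): flips 1 -> legal
(1,5): flips 1 -> legal
(2,1): no bracket -> illegal
(2,5): no bracket -> illegal
(3,1): flips 1 -> legal
(3,5): no bracket -> illegal
(4,1): no bracket -> illegal
(4,3): no bracket -> illegal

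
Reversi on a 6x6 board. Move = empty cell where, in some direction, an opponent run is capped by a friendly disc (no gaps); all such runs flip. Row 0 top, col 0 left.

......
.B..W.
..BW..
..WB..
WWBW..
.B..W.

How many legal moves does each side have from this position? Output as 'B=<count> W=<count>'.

-- B to move --
(0,3): no bracket -> illegal
(0,4): no bracket -> illegal
(0,5): no bracket -> illegal
(1,2): no bracket -> illegal
(1,3): flips 1 -> legal
(1,5): no bracket -> illegal
(2,1): no bracket -> illegal
(2,4): flips 1 -> legal
(2,5): no bracket -> illegal
(3,0): no bracket -> illegal
(3,1): flips 2 -> legal
(3,4): no bracket -> illegal
(4,4): flips 1 -> legal
(4,5): no bracket -> illegal
(5,0): no bracket -> illegal
(5,2): no bracket -> illegal
(5,3): flips 1 -> legal
(5,5): no bracket -> illegal
B mobility = 5
-- W to move --
(0,0): no bracket -> illegal
(0,1): no bracket -> illegal
(0,2): no bracket -> illegal
(1,0): no bracket -> illegal
(1,2): flips 1 -> legal
(1,3): no bracket -> illegal
(2,0): no bracket -> illegal
(2,1): flips 1 -> legal
(2,4): no bracket -> illegal
(3,1): no bracket -> illegal
(3,4): flips 1 -> legal
(4,4): no bracket -> illegal
(5,0): no bracket -> illegal
(5,2): flips 1 -> legal
(5,3): no bracket -> illegal
W mobility = 4

Answer: B=5 W=4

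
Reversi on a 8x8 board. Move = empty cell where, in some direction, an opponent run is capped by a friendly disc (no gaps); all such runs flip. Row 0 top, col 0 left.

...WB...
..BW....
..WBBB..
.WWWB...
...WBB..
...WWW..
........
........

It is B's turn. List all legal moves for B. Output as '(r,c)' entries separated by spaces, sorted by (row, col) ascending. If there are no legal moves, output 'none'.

Answer: (0,2) (1,1) (1,4) (2,1) (3,0) (4,0) (4,1) (4,2) (5,2) (6,2) (6,3) (6,4) (6,5) (6,6)

Derivation:
(0,2): flips 2 -> legal
(1,1): flips 2 -> legal
(1,4): flips 1 -> legal
(2,0): no bracket -> illegal
(2,1): flips 1 -> legal
(3,0): flips 3 -> legal
(4,0): flips 3 -> legal
(4,1): flips 1 -> legal
(4,2): flips 4 -> legal
(4,6): no bracket -> illegal
(5,2): flips 1 -> legal
(5,6): no bracket -> illegal
(6,2): flips 1 -> legal
(6,3): flips 4 -> legal
(6,4): flips 1 -> legal
(6,5): flips 1 -> legal
(6,6): flips 1 -> legal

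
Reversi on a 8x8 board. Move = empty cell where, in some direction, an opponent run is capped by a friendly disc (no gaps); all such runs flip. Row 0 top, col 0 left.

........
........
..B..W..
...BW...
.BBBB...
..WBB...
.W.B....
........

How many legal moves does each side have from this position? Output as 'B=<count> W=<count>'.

Answer: B=6 W=5

Derivation:
-- B to move --
(1,4): no bracket -> illegal
(1,5): no bracket -> illegal
(1,6): flips 2 -> legal
(2,3): no bracket -> illegal
(2,4): flips 1 -> legal
(2,6): no bracket -> illegal
(3,5): flips 1 -> legal
(3,6): no bracket -> illegal
(4,5): no bracket -> illegal
(5,0): no bracket -> illegal
(5,1): flips 1 -> legal
(6,0): no bracket -> illegal
(6,2): flips 1 -> legal
(7,0): flips 2 -> legal
(7,1): no bracket -> illegal
(7,2): no bracket -> illegal
B mobility = 6
-- W to move --
(1,1): no bracket -> illegal
(1,2): no bracket -> illegal
(1,3): no bracket -> illegal
(2,1): no bracket -> illegal
(2,3): no bracket -> illegal
(2,4): no bracket -> illegal
(3,0): flips 1 -> legal
(3,1): no bracket -> illegal
(3,2): flips 2 -> legal
(3,5): no bracket -> illegal
(4,0): no bracket -> illegal
(4,5): no bracket -> illegal
(5,0): no bracket -> illegal
(5,1): no bracket -> illegal
(5,5): flips 2 -> legal
(6,2): no bracket -> illegal
(6,4): flips 2 -> legal
(6,5): no bracket -> illegal
(7,2): no bracket -> illegal
(7,3): no bracket -> illegal
(7,4): flips 1 -> legal
W mobility = 5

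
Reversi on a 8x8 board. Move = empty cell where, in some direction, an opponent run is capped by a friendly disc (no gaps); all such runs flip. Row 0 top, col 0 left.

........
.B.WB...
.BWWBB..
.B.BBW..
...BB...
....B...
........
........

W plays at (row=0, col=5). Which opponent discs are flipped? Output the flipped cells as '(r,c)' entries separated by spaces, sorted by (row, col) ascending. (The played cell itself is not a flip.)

Answer: (1,4)

Derivation:
Dir NW: edge -> no flip
Dir N: edge -> no flip
Dir NE: edge -> no flip
Dir W: first cell '.' (not opp) -> no flip
Dir E: first cell '.' (not opp) -> no flip
Dir SW: opp run (1,4) capped by W -> flip
Dir S: first cell '.' (not opp) -> no flip
Dir SE: first cell '.' (not opp) -> no flip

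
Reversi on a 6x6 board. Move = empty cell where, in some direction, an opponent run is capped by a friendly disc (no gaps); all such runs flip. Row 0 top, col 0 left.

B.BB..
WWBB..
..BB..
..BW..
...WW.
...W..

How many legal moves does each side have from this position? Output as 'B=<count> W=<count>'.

Answer: B=4 W=3

Derivation:
-- B to move --
(0,1): no bracket -> illegal
(2,0): flips 2 -> legal
(2,1): no bracket -> illegal
(2,4): no bracket -> illegal
(3,4): flips 1 -> legal
(3,5): no bracket -> illegal
(4,2): no bracket -> illegal
(4,5): no bracket -> illegal
(5,2): no bracket -> illegal
(5,4): flips 1 -> legal
(5,5): flips 2 -> legal
B mobility = 4
-- W to move --
(0,1): no bracket -> illegal
(0,4): no bracket -> illegal
(1,4): flips 2 -> legal
(2,1): flips 1 -> legal
(2,4): no bracket -> illegal
(3,1): flips 1 -> legal
(3,4): no bracket -> illegal
(4,1): no bracket -> illegal
(4,2): no bracket -> illegal
W mobility = 3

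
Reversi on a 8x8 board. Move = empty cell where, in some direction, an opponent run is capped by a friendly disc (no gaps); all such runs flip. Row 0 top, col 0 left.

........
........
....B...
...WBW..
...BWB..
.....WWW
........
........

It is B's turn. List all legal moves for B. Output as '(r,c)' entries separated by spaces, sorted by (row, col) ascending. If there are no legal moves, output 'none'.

Answer: (2,3) (2,5) (3,2) (3,6) (4,2) (4,6) (5,4) (6,5) (6,7)

Derivation:
(2,2): no bracket -> illegal
(2,3): flips 1 -> legal
(2,5): flips 1 -> legal
(2,6): no bracket -> illegal
(3,2): flips 1 -> legal
(3,6): flips 1 -> legal
(4,2): flips 1 -> legal
(4,6): flips 1 -> legal
(4,7): no bracket -> illegal
(5,3): no bracket -> illegal
(5,4): flips 1 -> legal
(6,4): no bracket -> illegal
(6,5): flips 1 -> legal
(6,6): no bracket -> illegal
(6,7): flips 1 -> legal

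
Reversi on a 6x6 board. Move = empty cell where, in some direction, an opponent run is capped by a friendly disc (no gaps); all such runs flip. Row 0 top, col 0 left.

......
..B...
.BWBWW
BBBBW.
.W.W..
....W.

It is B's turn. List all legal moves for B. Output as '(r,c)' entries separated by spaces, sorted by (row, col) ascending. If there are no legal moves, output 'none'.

(1,1): flips 1 -> legal
(1,3): flips 1 -> legal
(1,4): no bracket -> illegal
(1,5): flips 1 -> legal
(3,5): flips 1 -> legal
(4,0): no bracket -> illegal
(4,2): no bracket -> illegal
(4,4): no bracket -> illegal
(4,5): flips 1 -> legal
(5,0): flips 1 -> legal
(5,1): flips 1 -> legal
(5,2): flips 1 -> legal
(5,3): flips 1 -> legal
(5,5): no bracket -> illegal

Answer: (1,1) (1,3) (1,5) (3,5) (4,5) (5,0) (5,1) (5,2) (5,3)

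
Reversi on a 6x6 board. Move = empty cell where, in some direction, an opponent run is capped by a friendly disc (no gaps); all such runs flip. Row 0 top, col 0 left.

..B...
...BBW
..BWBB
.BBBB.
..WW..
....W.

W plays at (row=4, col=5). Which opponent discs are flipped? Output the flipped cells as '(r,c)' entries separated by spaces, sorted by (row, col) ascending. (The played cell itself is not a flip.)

Dir NW: opp run (3,4) capped by W -> flip
Dir N: first cell '.' (not opp) -> no flip
Dir NE: edge -> no flip
Dir W: first cell '.' (not opp) -> no flip
Dir E: edge -> no flip
Dir SW: first cell 'W' (not opp) -> no flip
Dir S: first cell '.' (not opp) -> no flip
Dir SE: edge -> no flip

Answer: (3,4)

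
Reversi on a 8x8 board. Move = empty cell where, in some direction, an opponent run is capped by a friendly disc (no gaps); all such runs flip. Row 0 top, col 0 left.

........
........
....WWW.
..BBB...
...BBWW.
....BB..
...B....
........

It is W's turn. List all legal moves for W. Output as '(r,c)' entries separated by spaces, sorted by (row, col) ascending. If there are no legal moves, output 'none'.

(2,1): no bracket -> illegal
(2,2): no bracket -> illegal
(2,3): flips 1 -> legal
(3,1): no bracket -> illegal
(3,5): no bracket -> illegal
(4,1): no bracket -> illegal
(4,2): flips 3 -> legal
(5,2): flips 2 -> legal
(5,3): no bracket -> illegal
(5,6): no bracket -> illegal
(6,2): no bracket -> illegal
(6,4): flips 4 -> legal
(6,5): flips 1 -> legal
(6,6): no bracket -> illegal
(7,2): flips 2 -> legal
(7,3): no bracket -> illegal
(7,4): no bracket -> illegal

Answer: (2,3) (4,2) (5,2) (6,4) (6,5) (7,2)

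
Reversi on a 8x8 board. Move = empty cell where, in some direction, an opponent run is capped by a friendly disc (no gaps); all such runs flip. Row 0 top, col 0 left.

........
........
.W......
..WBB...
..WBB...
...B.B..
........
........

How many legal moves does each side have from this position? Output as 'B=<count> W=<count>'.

-- B to move --
(1,0): flips 2 -> legal
(1,1): no bracket -> illegal
(1,2): no bracket -> illegal
(2,0): no bracket -> illegal
(2,2): no bracket -> illegal
(2,3): no bracket -> illegal
(3,0): no bracket -> illegal
(3,1): flips 2 -> legal
(4,1): flips 1 -> legal
(5,1): flips 1 -> legal
(5,2): no bracket -> illegal
B mobility = 4
-- W to move --
(2,2): no bracket -> illegal
(2,3): no bracket -> illegal
(2,4): flips 1 -> legal
(2,5): no bracket -> illegal
(3,5): flips 2 -> legal
(4,5): flips 2 -> legal
(4,6): no bracket -> illegal
(5,2): no bracket -> illegal
(5,4): flips 1 -> legal
(5,6): no bracket -> illegal
(6,2): no bracket -> illegal
(6,3): no bracket -> illegal
(6,4): flips 1 -> legal
(6,5): no bracket -> illegal
(6,6): no bracket -> illegal
W mobility = 5

Answer: B=4 W=5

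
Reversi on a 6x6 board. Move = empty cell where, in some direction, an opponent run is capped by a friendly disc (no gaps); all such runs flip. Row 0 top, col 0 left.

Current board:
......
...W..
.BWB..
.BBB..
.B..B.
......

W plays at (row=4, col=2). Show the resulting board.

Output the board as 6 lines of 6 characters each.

Answer: ......
...W..
.BWB..
.BWB..
.BW.B.
......

Derivation:
Place W at (4,2); scan 8 dirs for brackets.
Dir NW: opp run (3,1), next='.' -> no flip
Dir N: opp run (3,2) capped by W -> flip
Dir NE: opp run (3,3), next='.' -> no flip
Dir W: opp run (4,1), next='.' -> no flip
Dir E: first cell '.' (not opp) -> no flip
Dir SW: first cell '.' (not opp) -> no flip
Dir S: first cell '.' (not opp) -> no flip
Dir SE: first cell '.' (not opp) -> no flip
All flips: (3,2)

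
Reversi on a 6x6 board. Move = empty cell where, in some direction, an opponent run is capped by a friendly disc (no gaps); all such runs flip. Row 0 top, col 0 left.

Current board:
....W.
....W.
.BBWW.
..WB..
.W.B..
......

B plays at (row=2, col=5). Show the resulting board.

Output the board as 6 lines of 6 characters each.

Answer: ....W.
....W.
.BBBBB
..WB..
.W.B..
......

Derivation:
Place B at (2,5); scan 8 dirs for brackets.
Dir NW: opp run (1,4), next='.' -> no flip
Dir N: first cell '.' (not opp) -> no flip
Dir NE: edge -> no flip
Dir W: opp run (2,4) (2,3) capped by B -> flip
Dir E: edge -> no flip
Dir SW: first cell '.' (not opp) -> no flip
Dir S: first cell '.' (not opp) -> no flip
Dir SE: edge -> no flip
All flips: (2,3) (2,4)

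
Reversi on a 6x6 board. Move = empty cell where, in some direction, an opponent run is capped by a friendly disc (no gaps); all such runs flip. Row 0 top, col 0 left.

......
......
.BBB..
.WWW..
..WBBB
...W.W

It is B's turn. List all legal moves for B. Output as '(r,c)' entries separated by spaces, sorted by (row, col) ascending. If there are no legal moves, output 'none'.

Answer: (4,0) (4,1) (5,2)

Derivation:
(2,0): no bracket -> illegal
(2,4): no bracket -> illegal
(3,0): no bracket -> illegal
(3,4): no bracket -> illegal
(4,0): flips 1 -> legal
(4,1): flips 3 -> legal
(5,1): no bracket -> illegal
(5,2): flips 2 -> legal
(5,4): no bracket -> illegal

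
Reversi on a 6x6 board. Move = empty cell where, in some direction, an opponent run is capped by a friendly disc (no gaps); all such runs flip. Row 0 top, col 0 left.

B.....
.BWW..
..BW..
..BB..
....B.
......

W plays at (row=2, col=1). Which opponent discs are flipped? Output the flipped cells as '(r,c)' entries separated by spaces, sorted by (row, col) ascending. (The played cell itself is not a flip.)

Answer: (2,2)

Derivation:
Dir NW: first cell '.' (not opp) -> no flip
Dir N: opp run (1,1), next='.' -> no flip
Dir NE: first cell 'W' (not opp) -> no flip
Dir W: first cell '.' (not opp) -> no flip
Dir E: opp run (2,2) capped by W -> flip
Dir SW: first cell '.' (not opp) -> no flip
Dir S: first cell '.' (not opp) -> no flip
Dir SE: opp run (3,2), next='.' -> no flip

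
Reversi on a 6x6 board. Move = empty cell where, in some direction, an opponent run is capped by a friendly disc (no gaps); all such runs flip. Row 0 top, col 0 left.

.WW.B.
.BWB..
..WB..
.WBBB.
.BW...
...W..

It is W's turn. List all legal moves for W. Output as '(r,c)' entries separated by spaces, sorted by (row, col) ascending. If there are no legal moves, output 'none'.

Answer: (0,0) (1,0) (1,4) (2,0) (2,1) (2,4) (3,5) (4,0) (4,4) (4,5) (5,1)

Derivation:
(0,0): flips 1 -> legal
(0,3): no bracket -> illegal
(0,5): no bracket -> illegal
(1,0): flips 1 -> legal
(1,4): flips 1 -> legal
(1,5): no bracket -> illegal
(2,0): flips 1 -> legal
(2,1): flips 1 -> legal
(2,4): flips 3 -> legal
(2,5): no bracket -> illegal
(3,0): no bracket -> illegal
(3,5): flips 3 -> legal
(4,0): flips 1 -> legal
(4,3): no bracket -> illegal
(4,4): flips 1 -> legal
(4,5): flips 2 -> legal
(5,0): no bracket -> illegal
(5,1): flips 1 -> legal
(5,2): no bracket -> illegal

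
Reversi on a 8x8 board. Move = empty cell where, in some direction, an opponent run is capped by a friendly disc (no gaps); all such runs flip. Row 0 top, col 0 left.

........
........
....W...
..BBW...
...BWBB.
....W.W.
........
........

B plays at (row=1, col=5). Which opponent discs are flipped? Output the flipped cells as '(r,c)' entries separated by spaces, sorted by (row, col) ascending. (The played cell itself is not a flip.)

Answer: (2,4)

Derivation:
Dir NW: first cell '.' (not opp) -> no flip
Dir N: first cell '.' (not opp) -> no flip
Dir NE: first cell '.' (not opp) -> no flip
Dir W: first cell '.' (not opp) -> no flip
Dir E: first cell '.' (not opp) -> no flip
Dir SW: opp run (2,4) capped by B -> flip
Dir S: first cell '.' (not opp) -> no flip
Dir SE: first cell '.' (not opp) -> no flip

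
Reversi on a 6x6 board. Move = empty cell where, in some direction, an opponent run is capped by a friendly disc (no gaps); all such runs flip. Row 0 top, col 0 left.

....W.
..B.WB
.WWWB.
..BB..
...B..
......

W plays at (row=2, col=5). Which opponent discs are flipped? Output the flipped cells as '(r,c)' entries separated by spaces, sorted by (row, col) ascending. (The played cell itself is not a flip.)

Dir NW: first cell 'W' (not opp) -> no flip
Dir N: opp run (1,5), next='.' -> no flip
Dir NE: edge -> no flip
Dir W: opp run (2,4) capped by W -> flip
Dir E: edge -> no flip
Dir SW: first cell '.' (not opp) -> no flip
Dir S: first cell '.' (not opp) -> no flip
Dir SE: edge -> no flip

Answer: (2,4)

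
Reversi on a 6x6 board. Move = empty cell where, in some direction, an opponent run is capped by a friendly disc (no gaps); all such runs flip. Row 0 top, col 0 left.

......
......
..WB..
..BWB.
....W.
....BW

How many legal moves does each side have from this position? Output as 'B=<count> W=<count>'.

-- B to move --
(1,1): no bracket -> illegal
(1,2): flips 1 -> legal
(1,3): no bracket -> illegal
(2,1): flips 1 -> legal
(2,4): no bracket -> illegal
(3,1): no bracket -> illegal
(3,5): no bracket -> illegal
(4,2): no bracket -> illegal
(4,3): flips 1 -> legal
(4,5): no bracket -> illegal
(5,3): no bracket -> illegal
B mobility = 3
-- W to move --
(1,2): no bracket -> illegal
(1,3): flips 1 -> legal
(1,4): no bracket -> illegal
(2,1): no bracket -> illegal
(2,4): flips 2 -> legal
(2,5): no bracket -> illegal
(3,1): flips 1 -> legal
(3,5): flips 1 -> legal
(4,1): no bracket -> illegal
(4,2): flips 1 -> legal
(4,3): no bracket -> illegal
(4,5): no bracket -> illegal
(5,3): flips 1 -> legal
W mobility = 6

Answer: B=3 W=6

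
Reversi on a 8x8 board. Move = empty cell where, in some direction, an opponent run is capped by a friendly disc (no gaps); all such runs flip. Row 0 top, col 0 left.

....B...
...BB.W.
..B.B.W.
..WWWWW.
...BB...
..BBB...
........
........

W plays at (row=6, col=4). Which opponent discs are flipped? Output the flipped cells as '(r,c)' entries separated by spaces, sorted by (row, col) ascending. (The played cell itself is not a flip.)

Answer: (4,4) (5,4)

Derivation:
Dir NW: opp run (5,3), next='.' -> no flip
Dir N: opp run (5,4) (4,4) capped by W -> flip
Dir NE: first cell '.' (not opp) -> no flip
Dir W: first cell '.' (not opp) -> no flip
Dir E: first cell '.' (not opp) -> no flip
Dir SW: first cell '.' (not opp) -> no flip
Dir S: first cell '.' (not opp) -> no flip
Dir SE: first cell '.' (not opp) -> no flip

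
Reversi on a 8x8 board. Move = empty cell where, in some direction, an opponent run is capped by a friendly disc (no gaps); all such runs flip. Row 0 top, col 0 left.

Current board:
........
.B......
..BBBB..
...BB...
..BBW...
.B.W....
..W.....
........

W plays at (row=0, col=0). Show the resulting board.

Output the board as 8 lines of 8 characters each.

Answer: W.......
.W......
..WBBB..
...WB...
..BBW...
.B.W....
..W.....
........

Derivation:
Place W at (0,0); scan 8 dirs for brackets.
Dir NW: edge -> no flip
Dir N: edge -> no flip
Dir NE: edge -> no flip
Dir W: edge -> no flip
Dir E: first cell '.' (not opp) -> no flip
Dir SW: edge -> no flip
Dir S: first cell '.' (not opp) -> no flip
Dir SE: opp run (1,1) (2,2) (3,3) capped by W -> flip
All flips: (1,1) (2,2) (3,3)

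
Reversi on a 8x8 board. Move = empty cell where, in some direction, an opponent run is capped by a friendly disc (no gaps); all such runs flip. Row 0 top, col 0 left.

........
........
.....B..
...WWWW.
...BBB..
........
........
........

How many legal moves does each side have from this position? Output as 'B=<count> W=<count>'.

Answer: B=6 W=8

Derivation:
-- B to move --
(2,2): flips 1 -> legal
(2,3): flips 2 -> legal
(2,4): flips 1 -> legal
(2,6): flips 1 -> legal
(2,7): flips 1 -> legal
(3,2): no bracket -> illegal
(3,7): no bracket -> illegal
(4,2): no bracket -> illegal
(4,6): no bracket -> illegal
(4,7): flips 1 -> legal
B mobility = 6
-- W to move --
(1,4): flips 1 -> legal
(1,5): flips 1 -> legal
(1,6): flips 1 -> legal
(2,4): no bracket -> illegal
(2,6): no bracket -> illegal
(3,2): no bracket -> illegal
(4,2): no bracket -> illegal
(4,6): no bracket -> illegal
(5,2): flips 1 -> legal
(5,3): flips 2 -> legal
(5,4): flips 2 -> legal
(5,5): flips 2 -> legal
(5,6): flips 1 -> legal
W mobility = 8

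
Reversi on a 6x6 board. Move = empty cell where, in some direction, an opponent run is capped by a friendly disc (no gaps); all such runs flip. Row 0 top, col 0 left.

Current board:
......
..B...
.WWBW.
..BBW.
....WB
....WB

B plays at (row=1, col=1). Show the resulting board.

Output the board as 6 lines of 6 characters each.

Place B at (1,1); scan 8 dirs for brackets.
Dir NW: first cell '.' (not opp) -> no flip
Dir N: first cell '.' (not opp) -> no flip
Dir NE: first cell '.' (not opp) -> no flip
Dir W: first cell '.' (not opp) -> no flip
Dir E: first cell 'B' (not opp) -> no flip
Dir SW: first cell '.' (not opp) -> no flip
Dir S: opp run (2,1), next='.' -> no flip
Dir SE: opp run (2,2) capped by B -> flip
All flips: (2,2)

Answer: ......
.BB...
.WBBW.
..BBW.
....WB
....WB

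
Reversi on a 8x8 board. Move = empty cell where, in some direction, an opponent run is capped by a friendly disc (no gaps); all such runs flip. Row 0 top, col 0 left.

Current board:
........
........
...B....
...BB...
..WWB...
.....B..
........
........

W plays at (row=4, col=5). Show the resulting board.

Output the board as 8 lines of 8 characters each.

Place W at (4,5); scan 8 dirs for brackets.
Dir NW: opp run (3,4) (2,3), next='.' -> no flip
Dir N: first cell '.' (not opp) -> no flip
Dir NE: first cell '.' (not opp) -> no flip
Dir W: opp run (4,4) capped by W -> flip
Dir E: first cell '.' (not opp) -> no flip
Dir SW: first cell '.' (not opp) -> no flip
Dir S: opp run (5,5), next='.' -> no flip
Dir SE: first cell '.' (not opp) -> no flip
All flips: (4,4)

Answer: ........
........
...B....
...BB...
..WWWW..
.....B..
........
........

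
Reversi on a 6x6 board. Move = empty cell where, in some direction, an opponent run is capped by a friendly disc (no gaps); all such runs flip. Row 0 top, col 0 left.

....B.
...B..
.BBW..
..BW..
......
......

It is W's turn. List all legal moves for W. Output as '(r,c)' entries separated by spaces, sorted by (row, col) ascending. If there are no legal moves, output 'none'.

(0,2): no bracket -> illegal
(0,3): flips 1 -> legal
(0,5): no bracket -> illegal
(1,0): no bracket -> illegal
(1,1): flips 1 -> legal
(1,2): no bracket -> illegal
(1,4): no bracket -> illegal
(1,5): no bracket -> illegal
(2,0): flips 2 -> legal
(2,4): no bracket -> illegal
(3,0): no bracket -> illegal
(3,1): flips 1 -> legal
(4,1): flips 1 -> legal
(4,2): no bracket -> illegal
(4,3): no bracket -> illegal

Answer: (0,3) (1,1) (2,0) (3,1) (4,1)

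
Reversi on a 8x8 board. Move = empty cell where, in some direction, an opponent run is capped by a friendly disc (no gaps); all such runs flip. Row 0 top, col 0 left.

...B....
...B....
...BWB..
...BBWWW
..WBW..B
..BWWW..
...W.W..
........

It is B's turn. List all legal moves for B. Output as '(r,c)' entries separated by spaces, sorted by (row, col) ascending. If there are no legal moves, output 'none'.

Answer: (1,4) (1,5) (2,7) (3,2) (4,1) (4,5) (4,6) (5,1) (5,6) (6,4) (6,6) (7,3) (7,4) (7,6)

Derivation:
(1,4): flips 1 -> legal
(1,5): flips 1 -> legal
(2,6): no bracket -> illegal
(2,7): flips 1 -> legal
(3,1): no bracket -> illegal
(3,2): flips 1 -> legal
(4,1): flips 1 -> legal
(4,5): flips 2 -> legal
(4,6): flips 2 -> legal
(5,1): flips 1 -> legal
(5,6): flips 3 -> legal
(6,2): no bracket -> illegal
(6,4): flips 2 -> legal
(6,6): flips 2 -> legal
(7,2): no bracket -> illegal
(7,3): flips 2 -> legal
(7,4): flips 1 -> legal
(7,5): no bracket -> illegal
(7,6): flips 2 -> legal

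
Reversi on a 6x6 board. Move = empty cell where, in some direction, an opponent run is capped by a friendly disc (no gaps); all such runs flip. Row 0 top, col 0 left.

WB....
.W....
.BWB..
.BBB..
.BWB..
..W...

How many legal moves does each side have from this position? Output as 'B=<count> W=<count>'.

Answer: B=4 W=8

Derivation:
-- B to move --
(0,2): no bracket -> illegal
(1,0): no bracket -> illegal
(1,2): flips 1 -> legal
(1,3): flips 1 -> legal
(2,0): no bracket -> illegal
(5,1): flips 1 -> legal
(5,3): flips 1 -> legal
B mobility = 4
-- W to move --
(0,2): flips 1 -> legal
(1,0): no bracket -> illegal
(1,2): no bracket -> illegal
(1,3): no bracket -> illegal
(1,4): no bracket -> illegal
(2,0): flips 2 -> legal
(2,4): flips 2 -> legal
(3,0): flips 1 -> legal
(3,4): flips 1 -> legal
(4,0): flips 2 -> legal
(4,4): flips 2 -> legal
(5,0): no bracket -> illegal
(5,1): flips 3 -> legal
(5,3): no bracket -> illegal
(5,4): no bracket -> illegal
W mobility = 8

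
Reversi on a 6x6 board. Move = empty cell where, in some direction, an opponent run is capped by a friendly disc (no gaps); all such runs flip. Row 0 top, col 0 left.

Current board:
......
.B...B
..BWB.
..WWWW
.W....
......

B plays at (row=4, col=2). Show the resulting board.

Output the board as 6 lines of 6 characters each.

Place B at (4,2); scan 8 dirs for brackets.
Dir NW: first cell '.' (not opp) -> no flip
Dir N: opp run (3,2) capped by B -> flip
Dir NE: opp run (3,3) capped by B -> flip
Dir W: opp run (4,1), next='.' -> no flip
Dir E: first cell '.' (not opp) -> no flip
Dir SW: first cell '.' (not opp) -> no flip
Dir S: first cell '.' (not opp) -> no flip
Dir SE: first cell '.' (not opp) -> no flip
All flips: (3,2) (3,3)

Answer: ......
.B...B
..BWB.
..BBWW
.WB...
......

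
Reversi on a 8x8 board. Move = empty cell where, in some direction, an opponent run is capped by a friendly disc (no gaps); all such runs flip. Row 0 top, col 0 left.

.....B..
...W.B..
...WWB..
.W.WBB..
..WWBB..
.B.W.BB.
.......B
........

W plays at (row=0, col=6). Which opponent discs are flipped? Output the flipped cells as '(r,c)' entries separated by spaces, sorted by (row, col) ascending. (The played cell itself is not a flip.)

Dir NW: edge -> no flip
Dir N: edge -> no flip
Dir NE: edge -> no flip
Dir W: opp run (0,5), next='.' -> no flip
Dir E: first cell '.' (not opp) -> no flip
Dir SW: opp run (1,5) capped by W -> flip
Dir S: first cell '.' (not opp) -> no flip
Dir SE: first cell '.' (not opp) -> no flip

Answer: (1,5)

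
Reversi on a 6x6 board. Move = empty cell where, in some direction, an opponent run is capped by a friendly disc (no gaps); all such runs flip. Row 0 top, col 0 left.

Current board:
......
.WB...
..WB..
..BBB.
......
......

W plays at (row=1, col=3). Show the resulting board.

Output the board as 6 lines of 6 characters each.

Answer: ......
.WWW..
..WB..
..BBB.
......
......

Derivation:
Place W at (1,3); scan 8 dirs for brackets.
Dir NW: first cell '.' (not opp) -> no flip
Dir N: first cell '.' (not opp) -> no flip
Dir NE: first cell '.' (not opp) -> no flip
Dir W: opp run (1,2) capped by W -> flip
Dir E: first cell '.' (not opp) -> no flip
Dir SW: first cell 'W' (not opp) -> no flip
Dir S: opp run (2,3) (3,3), next='.' -> no flip
Dir SE: first cell '.' (not opp) -> no flip
All flips: (1,2)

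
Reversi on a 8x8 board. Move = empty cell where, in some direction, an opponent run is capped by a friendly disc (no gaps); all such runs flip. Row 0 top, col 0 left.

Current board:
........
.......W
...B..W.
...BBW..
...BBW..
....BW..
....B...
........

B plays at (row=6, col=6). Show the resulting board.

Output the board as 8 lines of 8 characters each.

Place B at (6,6); scan 8 dirs for brackets.
Dir NW: opp run (5,5) capped by B -> flip
Dir N: first cell '.' (not opp) -> no flip
Dir NE: first cell '.' (not opp) -> no flip
Dir W: first cell '.' (not opp) -> no flip
Dir E: first cell '.' (not opp) -> no flip
Dir SW: first cell '.' (not opp) -> no flip
Dir S: first cell '.' (not opp) -> no flip
Dir SE: first cell '.' (not opp) -> no flip
All flips: (5,5)

Answer: ........
.......W
...B..W.
...BBW..
...BBW..
....BB..
....B.B.
........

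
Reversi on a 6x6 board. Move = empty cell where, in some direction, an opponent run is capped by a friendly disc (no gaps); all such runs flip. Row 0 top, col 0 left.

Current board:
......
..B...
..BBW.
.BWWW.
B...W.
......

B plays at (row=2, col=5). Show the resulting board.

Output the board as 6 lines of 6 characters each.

Place B at (2,5); scan 8 dirs for brackets.
Dir NW: first cell '.' (not opp) -> no flip
Dir N: first cell '.' (not opp) -> no flip
Dir NE: edge -> no flip
Dir W: opp run (2,4) capped by B -> flip
Dir E: edge -> no flip
Dir SW: opp run (3,4), next='.' -> no flip
Dir S: first cell '.' (not opp) -> no flip
Dir SE: edge -> no flip
All flips: (2,4)

Answer: ......
..B...
..BBBB
.BWWW.
B...W.
......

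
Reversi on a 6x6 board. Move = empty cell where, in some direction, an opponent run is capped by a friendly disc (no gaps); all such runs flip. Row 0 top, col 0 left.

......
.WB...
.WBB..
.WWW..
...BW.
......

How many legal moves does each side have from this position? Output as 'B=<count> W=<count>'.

Answer: B=9 W=8

Derivation:
-- B to move --
(0,0): flips 1 -> legal
(0,1): no bracket -> illegal
(0,2): no bracket -> illegal
(1,0): flips 3 -> legal
(2,0): flips 1 -> legal
(2,4): no bracket -> illegal
(3,0): flips 1 -> legal
(3,4): no bracket -> illegal
(3,5): no bracket -> illegal
(4,0): flips 1 -> legal
(4,1): flips 1 -> legal
(4,2): flips 1 -> legal
(4,5): flips 1 -> legal
(5,3): no bracket -> illegal
(5,4): no bracket -> illegal
(5,5): flips 2 -> legal
B mobility = 9
-- W to move --
(0,1): no bracket -> illegal
(0,2): flips 2 -> legal
(0,3): flips 1 -> legal
(1,3): flips 3 -> legal
(1,4): flips 1 -> legal
(2,4): flips 2 -> legal
(3,4): no bracket -> illegal
(4,2): flips 1 -> legal
(5,2): no bracket -> illegal
(5,3): flips 1 -> legal
(5,4): flips 1 -> legal
W mobility = 8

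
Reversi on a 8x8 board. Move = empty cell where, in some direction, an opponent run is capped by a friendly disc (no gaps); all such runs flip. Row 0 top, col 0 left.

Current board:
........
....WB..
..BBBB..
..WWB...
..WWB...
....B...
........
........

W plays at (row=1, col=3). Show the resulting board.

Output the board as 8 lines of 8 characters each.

Place W at (1,3); scan 8 dirs for brackets.
Dir NW: first cell '.' (not opp) -> no flip
Dir N: first cell '.' (not opp) -> no flip
Dir NE: first cell '.' (not opp) -> no flip
Dir W: first cell '.' (not opp) -> no flip
Dir E: first cell 'W' (not opp) -> no flip
Dir SW: opp run (2,2), next='.' -> no flip
Dir S: opp run (2,3) capped by W -> flip
Dir SE: opp run (2,4), next='.' -> no flip
All flips: (2,3)

Answer: ........
...WWB..
..BWBB..
..WWB...
..WWB...
....B...
........
........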